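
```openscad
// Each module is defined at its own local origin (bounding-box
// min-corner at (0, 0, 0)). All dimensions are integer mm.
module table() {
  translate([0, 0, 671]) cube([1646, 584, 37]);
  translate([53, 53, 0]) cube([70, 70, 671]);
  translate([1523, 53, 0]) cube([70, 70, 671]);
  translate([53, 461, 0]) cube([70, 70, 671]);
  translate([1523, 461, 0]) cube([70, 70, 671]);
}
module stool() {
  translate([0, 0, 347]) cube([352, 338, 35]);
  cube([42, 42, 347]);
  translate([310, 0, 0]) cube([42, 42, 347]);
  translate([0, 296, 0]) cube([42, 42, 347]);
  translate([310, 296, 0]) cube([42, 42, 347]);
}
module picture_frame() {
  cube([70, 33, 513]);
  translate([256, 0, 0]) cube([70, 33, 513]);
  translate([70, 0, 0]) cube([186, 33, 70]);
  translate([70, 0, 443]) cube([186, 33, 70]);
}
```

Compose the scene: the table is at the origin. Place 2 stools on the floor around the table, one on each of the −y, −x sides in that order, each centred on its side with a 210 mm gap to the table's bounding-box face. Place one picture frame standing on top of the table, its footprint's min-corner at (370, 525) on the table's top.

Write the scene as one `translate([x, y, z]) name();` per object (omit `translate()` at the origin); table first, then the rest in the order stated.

table();
translate([647, -548, 0]) stool();
translate([-562, 123, 0]) stool();
translate([370, 525, 708]) picture_frame();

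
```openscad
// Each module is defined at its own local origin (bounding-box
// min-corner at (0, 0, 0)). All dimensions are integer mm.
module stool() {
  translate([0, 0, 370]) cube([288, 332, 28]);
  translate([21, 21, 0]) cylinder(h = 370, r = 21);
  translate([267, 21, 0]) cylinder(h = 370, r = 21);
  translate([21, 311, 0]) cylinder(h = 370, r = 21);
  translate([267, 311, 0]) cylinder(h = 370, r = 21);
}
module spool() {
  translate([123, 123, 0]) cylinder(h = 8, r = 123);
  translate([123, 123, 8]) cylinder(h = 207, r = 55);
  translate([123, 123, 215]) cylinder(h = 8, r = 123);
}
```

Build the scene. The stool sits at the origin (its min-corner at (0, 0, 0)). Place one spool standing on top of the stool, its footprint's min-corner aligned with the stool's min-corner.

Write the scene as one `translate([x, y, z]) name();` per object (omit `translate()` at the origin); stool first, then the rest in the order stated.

stool();
translate([0, 0, 398]) spool();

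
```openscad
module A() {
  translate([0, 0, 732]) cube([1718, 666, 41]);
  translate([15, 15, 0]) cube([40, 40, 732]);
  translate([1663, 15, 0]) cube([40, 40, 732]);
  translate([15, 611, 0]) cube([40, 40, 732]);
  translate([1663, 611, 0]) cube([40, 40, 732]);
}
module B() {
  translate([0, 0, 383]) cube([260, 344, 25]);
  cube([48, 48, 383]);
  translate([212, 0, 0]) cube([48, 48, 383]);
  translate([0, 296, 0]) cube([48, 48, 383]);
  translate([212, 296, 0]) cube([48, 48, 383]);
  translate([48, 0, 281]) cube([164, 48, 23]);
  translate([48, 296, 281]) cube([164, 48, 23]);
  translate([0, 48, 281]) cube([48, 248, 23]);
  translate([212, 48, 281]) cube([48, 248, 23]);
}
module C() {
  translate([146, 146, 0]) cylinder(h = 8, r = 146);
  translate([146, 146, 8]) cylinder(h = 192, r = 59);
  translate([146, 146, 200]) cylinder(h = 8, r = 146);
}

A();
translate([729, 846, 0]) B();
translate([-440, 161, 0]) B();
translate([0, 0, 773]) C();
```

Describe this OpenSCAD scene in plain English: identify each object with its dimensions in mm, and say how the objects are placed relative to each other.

A is a rectangular dining table. The top is 1718×666×41 mm with its upper surface at z = 773 mm. It stands on four 40×40 mm square legs, each inset 15 mm from the nearest pair of top edges, running from the floor to the underside of the top.

B is a simple wooden stool: a rectangular seat 260 mm (x) by 344 mm (y), 25 mm thick, top face at z = 408 mm, on four square legs, each 48×48 mm in cross-section. The legs rest on z = 0, each flush with a corner of the seat. Four stretchers, 48 mm wide and 23 mm tall, connect adjacent legs with their undersides at z = 281 mm, each running between the inner faces of the legs it joins and aligned with the legs' outer faces on the other axis.

C is a spool: two coaxial disc flanges of radius 146 mm and thickness 8 mm, joined by a core cylinder of radius 59 mm and height 192 mm. The lower flange rests on z = 0 and the three cylinders share a vertical axis.

Two stools sit around the table at the +y, −x sides. The spool is on top of the table.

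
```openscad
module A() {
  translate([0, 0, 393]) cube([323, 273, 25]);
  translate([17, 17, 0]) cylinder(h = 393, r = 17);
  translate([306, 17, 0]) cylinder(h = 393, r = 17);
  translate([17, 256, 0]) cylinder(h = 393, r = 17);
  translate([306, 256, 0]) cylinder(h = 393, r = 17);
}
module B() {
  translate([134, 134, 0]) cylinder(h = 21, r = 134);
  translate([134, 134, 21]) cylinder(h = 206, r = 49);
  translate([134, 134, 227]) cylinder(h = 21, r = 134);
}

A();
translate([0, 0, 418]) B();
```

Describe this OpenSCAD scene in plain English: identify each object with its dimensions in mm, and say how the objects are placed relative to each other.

A is a four-legged stool. The seat is a 323×273×25 mm slab whose top surface is at z = 418 mm; four round legs, each 34 mm in diameter, run from the floor (z = 0) to the underside of the seat, each leg's axis is inset half a diameter from the nearest pair of seat edges (so the leg's bounding box is flush with the corner).

B is a spool: two coaxial disc flanges of radius 134 mm and thickness 21 mm, joined by a core cylinder of radius 49 mm and height 206 mm. The lower flange rests on z = 0 and the three cylinders share a vertical axis.

The spool is on top of the stool.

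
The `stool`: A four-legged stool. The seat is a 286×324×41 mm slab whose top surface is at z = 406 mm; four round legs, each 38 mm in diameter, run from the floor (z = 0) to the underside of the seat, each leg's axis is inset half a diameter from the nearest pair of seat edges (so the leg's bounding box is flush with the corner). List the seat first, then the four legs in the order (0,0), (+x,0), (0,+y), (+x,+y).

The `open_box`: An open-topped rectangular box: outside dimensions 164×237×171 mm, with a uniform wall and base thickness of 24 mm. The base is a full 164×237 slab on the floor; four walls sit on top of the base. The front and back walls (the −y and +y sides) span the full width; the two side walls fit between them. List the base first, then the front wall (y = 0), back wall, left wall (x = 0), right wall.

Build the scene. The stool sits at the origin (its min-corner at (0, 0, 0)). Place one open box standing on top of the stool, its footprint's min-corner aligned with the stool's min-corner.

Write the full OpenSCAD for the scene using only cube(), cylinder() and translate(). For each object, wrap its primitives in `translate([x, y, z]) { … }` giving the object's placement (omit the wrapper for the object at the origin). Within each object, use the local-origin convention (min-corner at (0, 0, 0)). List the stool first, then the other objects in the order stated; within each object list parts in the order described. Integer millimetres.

translate([0, 0, 365]) cube([286, 324, 41]);
translate([19, 19, 0]) cylinder(h = 365, r = 19);
translate([267, 19, 0]) cylinder(h = 365, r = 19);
translate([19, 305, 0]) cylinder(h = 365, r = 19);
translate([267, 305, 0]) cylinder(h = 365, r = 19);
translate([0, 0, 406]) {
  cube([164, 237, 24]);
  translate([0, 0, 24]) cube([164, 24, 147]);
  translate([0, 213, 24]) cube([164, 24, 147]);
  translate([0, 24, 24]) cube([24, 189, 147]);
  translate([140, 24, 24]) cube([24, 189, 147]);
}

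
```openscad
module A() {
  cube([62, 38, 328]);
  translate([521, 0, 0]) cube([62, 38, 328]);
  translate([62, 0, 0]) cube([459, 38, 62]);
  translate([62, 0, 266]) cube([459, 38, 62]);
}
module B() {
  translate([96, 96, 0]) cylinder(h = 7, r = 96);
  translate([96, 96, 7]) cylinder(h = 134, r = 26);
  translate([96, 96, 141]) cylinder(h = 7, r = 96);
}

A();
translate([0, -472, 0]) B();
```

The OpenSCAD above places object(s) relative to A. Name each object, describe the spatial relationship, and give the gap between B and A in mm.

The spool's nearest face is 280 mm from the picture frame's −y face.

A is a picture frame. B is a spool. The spool is on the floor beside the picture frame on its −y side. The gap between the spool and the picture frame is 280 mm.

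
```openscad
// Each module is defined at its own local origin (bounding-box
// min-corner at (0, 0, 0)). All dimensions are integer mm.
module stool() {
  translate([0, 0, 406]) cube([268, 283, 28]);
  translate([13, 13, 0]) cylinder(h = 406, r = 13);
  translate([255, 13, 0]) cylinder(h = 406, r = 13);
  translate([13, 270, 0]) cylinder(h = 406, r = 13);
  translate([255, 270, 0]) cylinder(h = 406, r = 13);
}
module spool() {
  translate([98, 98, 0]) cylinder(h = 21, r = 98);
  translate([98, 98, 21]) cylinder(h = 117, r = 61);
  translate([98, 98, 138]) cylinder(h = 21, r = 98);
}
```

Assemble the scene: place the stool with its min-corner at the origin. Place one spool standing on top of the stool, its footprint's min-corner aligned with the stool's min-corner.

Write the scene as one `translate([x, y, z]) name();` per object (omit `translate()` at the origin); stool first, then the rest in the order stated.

stool();
translate([0, 0, 434]) spool();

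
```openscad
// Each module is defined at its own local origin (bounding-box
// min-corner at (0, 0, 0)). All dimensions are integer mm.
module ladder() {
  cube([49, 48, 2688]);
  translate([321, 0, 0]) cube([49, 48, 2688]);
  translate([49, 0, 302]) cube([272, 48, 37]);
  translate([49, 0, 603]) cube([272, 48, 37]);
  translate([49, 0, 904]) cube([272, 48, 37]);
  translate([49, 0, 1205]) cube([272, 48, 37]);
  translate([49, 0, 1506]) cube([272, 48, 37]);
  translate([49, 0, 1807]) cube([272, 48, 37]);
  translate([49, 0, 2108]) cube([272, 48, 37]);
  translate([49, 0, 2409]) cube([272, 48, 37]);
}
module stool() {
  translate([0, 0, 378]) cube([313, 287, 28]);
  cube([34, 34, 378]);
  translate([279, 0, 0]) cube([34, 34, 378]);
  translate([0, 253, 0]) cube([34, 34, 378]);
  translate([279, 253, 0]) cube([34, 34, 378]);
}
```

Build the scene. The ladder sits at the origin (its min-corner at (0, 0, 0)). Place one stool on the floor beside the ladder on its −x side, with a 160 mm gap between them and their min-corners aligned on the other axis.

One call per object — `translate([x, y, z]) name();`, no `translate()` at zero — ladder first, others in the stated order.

ladder();
translate([-473, 0, 0]) stool();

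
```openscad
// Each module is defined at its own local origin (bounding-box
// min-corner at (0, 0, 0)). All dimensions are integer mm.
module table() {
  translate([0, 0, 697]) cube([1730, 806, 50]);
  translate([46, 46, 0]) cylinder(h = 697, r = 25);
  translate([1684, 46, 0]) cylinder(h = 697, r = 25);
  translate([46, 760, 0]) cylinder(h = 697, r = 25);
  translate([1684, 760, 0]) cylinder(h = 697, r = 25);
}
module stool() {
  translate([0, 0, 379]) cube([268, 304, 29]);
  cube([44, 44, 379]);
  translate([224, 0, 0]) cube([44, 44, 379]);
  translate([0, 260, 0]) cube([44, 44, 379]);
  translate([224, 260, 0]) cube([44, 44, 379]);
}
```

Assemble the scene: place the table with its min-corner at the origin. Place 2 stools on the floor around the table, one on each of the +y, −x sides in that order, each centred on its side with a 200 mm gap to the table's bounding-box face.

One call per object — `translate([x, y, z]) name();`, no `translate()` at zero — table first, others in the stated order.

table();
translate([731, 1006, 0]) stool();
translate([-468, 251, 0]) stool();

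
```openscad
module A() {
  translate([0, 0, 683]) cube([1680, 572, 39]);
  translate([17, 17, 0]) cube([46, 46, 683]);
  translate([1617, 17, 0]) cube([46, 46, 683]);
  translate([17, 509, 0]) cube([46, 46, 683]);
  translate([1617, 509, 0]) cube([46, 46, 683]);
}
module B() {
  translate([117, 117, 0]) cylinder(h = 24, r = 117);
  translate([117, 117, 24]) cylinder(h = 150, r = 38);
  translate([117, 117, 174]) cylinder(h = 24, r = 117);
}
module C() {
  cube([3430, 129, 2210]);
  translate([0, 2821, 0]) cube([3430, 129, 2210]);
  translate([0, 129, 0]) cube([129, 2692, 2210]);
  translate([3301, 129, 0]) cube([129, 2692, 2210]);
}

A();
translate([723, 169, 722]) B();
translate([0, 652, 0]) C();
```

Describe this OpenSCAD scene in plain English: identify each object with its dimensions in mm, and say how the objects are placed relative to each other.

A is a rectangular dining table. The top is 1680×572×39 mm with its upper surface at z = 722 mm. It stands on four 46×46 mm square legs, each inset 17 mm from the nearest pair of top edges, running from the floor to the underside of the top.

B is a spool: two coaxial disc flanges of radius 117 mm and thickness 24 mm, joined by a core cylinder of radius 38 mm and height 150 mm. The lower flange rests on z = 0 and the three cylinders share a vertical axis.

C is a box-shaped house frame (walls only): outside footprint 3430×2950 mm, wall height 2210 mm, wall thickness 129 mm. The two y-facing walls run the full x-width; the two x-facing walls fit between the inner faces of the y-facing walls.

The spool is on top of the table, centred. The house frame is on the floor beside the table on its +y side.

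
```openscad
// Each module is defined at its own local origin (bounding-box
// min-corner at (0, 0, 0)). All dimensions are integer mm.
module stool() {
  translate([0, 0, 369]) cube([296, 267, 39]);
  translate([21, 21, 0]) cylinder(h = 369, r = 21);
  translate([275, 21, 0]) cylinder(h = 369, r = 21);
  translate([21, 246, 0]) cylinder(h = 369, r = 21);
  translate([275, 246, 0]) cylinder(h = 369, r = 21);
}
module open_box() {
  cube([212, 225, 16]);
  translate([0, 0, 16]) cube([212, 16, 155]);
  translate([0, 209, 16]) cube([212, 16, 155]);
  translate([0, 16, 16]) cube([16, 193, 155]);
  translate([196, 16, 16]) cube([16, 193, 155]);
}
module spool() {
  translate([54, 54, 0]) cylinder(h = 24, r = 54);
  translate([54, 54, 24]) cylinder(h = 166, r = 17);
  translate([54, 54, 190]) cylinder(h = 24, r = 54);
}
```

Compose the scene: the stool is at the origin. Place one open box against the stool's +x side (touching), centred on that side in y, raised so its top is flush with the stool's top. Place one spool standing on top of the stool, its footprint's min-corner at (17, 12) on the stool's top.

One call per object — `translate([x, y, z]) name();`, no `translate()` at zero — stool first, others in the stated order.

stool();
translate([296, 21, 237]) open_box();
translate([17, 12, 408]) spool();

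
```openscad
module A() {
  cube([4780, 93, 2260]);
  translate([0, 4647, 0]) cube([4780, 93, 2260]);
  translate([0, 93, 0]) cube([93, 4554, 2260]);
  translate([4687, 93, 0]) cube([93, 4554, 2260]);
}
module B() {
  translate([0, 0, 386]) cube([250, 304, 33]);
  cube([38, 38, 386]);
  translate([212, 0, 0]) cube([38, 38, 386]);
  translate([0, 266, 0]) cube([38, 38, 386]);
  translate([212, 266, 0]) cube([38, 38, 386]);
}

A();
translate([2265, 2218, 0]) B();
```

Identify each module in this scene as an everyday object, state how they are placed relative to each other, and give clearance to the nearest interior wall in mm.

A is a house frame. B is a stool. The stool sits inside the house frame, centred. The clearance to the nearest interior wall is 2125 mm.

Clearances: x = 2172, y = 2125; minimum 2125 mm.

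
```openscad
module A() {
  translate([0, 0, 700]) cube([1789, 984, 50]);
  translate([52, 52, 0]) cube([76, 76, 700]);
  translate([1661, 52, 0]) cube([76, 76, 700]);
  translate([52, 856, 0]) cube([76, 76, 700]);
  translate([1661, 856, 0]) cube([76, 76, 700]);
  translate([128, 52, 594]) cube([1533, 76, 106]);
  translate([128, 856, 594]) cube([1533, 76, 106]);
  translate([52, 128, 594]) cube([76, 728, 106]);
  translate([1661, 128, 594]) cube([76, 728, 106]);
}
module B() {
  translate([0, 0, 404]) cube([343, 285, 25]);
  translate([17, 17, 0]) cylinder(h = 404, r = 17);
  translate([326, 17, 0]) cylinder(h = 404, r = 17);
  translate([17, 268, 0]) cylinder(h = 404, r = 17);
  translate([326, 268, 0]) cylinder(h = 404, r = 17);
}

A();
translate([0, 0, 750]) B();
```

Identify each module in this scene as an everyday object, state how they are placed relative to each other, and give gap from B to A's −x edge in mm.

The stool's min-x is at 0; the table's min-x is 0; gap = 0 mm.

A is a table. B is a stool. The stool is on top of the table. The gap from the stool to the table's −x edge is 0 mm.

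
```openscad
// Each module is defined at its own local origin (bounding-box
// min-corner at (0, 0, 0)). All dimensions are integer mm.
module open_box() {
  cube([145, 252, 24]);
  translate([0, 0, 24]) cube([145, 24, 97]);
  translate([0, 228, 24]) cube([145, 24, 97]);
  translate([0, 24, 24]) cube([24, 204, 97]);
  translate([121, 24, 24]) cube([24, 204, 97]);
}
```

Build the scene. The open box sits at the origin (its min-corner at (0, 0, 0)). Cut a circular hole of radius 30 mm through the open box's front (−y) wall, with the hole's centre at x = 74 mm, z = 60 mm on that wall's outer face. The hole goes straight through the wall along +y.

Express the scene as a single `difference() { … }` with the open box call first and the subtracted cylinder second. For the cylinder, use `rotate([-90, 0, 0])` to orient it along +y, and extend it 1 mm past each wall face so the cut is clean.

difference() {
  open_box();
  translate([74, -1, 60]) rotate([-90, 0, 0]) cylinder(h = 26, r = 30);
}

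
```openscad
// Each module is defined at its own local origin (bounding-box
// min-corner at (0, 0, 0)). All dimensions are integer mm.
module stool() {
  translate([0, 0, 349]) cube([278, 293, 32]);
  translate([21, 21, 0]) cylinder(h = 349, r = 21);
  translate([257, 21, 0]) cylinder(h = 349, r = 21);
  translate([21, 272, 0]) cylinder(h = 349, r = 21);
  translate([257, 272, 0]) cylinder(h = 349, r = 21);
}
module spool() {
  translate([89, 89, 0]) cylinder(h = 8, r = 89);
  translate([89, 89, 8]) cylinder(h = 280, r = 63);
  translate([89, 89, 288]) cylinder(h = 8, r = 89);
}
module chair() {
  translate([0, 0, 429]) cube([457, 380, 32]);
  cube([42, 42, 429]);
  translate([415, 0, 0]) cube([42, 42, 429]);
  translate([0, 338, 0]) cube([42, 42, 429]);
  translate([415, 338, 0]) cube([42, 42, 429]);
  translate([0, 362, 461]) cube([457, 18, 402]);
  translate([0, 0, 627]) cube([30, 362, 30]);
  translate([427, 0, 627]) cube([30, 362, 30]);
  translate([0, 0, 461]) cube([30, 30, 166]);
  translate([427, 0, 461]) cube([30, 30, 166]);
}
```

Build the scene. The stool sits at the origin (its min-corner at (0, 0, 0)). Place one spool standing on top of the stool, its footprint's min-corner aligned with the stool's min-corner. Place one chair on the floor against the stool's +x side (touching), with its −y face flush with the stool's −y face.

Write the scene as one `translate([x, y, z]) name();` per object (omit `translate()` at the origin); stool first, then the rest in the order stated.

stool();
translate([0, 0, 381]) spool();
translate([278, 0, 0]) chair();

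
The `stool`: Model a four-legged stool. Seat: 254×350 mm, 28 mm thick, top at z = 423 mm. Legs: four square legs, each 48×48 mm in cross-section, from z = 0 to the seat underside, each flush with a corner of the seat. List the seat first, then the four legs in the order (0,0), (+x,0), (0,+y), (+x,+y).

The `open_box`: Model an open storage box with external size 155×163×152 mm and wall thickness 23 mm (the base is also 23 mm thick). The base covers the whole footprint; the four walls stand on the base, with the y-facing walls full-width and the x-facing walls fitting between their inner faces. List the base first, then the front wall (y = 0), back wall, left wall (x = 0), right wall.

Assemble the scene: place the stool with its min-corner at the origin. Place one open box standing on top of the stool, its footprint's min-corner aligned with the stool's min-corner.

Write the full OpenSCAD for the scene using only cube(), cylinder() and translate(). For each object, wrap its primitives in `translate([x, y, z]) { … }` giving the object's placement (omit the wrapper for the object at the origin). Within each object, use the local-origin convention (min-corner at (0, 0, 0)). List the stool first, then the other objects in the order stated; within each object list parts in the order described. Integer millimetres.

translate([0, 0, 395]) cube([254, 350, 28]);
cube([48, 48, 395]);
translate([206, 0, 0]) cube([48, 48, 395]);
translate([0, 302, 0]) cube([48, 48, 395]);
translate([206, 302, 0]) cube([48, 48, 395]);
translate([0, 0, 423]) {
  cube([155, 163, 23]);
  translate([0, 0, 23]) cube([155, 23, 129]);
  translate([0, 140, 23]) cube([155, 23, 129]);
  translate([0, 23, 23]) cube([23, 117, 129]);
  translate([132, 23, 23]) cube([23, 117, 129]);
}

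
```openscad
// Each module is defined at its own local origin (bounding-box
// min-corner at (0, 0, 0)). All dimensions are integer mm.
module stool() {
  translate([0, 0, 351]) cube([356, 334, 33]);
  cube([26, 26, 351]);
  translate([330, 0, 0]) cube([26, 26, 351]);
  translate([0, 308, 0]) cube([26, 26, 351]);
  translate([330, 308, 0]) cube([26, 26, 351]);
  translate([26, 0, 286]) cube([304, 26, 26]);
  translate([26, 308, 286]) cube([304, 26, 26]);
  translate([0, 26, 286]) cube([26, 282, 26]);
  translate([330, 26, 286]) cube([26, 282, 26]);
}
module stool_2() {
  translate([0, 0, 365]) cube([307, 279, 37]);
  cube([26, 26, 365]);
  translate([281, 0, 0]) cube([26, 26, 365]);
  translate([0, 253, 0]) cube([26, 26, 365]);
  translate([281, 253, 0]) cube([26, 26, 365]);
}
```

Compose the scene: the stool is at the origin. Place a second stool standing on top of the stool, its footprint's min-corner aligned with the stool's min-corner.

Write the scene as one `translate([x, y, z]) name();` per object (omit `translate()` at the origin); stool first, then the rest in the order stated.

stool();
translate([0, 0, 384]) stool_2();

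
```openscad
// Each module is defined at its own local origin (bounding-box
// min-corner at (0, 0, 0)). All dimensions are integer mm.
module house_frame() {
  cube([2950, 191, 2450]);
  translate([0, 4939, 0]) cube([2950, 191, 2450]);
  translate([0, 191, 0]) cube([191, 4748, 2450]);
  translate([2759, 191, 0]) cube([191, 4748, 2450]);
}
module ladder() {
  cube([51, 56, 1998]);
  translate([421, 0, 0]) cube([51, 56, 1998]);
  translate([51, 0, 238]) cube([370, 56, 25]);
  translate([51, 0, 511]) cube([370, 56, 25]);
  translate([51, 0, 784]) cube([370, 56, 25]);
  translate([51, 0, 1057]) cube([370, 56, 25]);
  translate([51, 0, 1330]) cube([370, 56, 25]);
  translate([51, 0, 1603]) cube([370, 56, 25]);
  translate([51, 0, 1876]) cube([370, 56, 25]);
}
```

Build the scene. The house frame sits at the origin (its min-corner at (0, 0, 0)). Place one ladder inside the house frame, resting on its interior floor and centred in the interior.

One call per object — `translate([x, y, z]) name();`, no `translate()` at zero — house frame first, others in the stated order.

house_frame();
translate([1239, 2537, 0]) ladder();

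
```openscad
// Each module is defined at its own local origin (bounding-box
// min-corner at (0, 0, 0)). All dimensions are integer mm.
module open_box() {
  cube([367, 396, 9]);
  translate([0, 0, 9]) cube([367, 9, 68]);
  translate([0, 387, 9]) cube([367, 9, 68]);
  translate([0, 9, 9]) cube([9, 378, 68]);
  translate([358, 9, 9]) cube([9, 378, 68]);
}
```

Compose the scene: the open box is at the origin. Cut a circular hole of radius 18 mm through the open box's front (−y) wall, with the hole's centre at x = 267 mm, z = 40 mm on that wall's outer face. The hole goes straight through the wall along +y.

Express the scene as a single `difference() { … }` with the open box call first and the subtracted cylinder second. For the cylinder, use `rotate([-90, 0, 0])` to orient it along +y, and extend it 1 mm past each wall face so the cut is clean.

difference() {
  open_box();
  translate([267, -1, 40]) rotate([-90, 0, 0]) cylinder(h = 11, r = 18);
}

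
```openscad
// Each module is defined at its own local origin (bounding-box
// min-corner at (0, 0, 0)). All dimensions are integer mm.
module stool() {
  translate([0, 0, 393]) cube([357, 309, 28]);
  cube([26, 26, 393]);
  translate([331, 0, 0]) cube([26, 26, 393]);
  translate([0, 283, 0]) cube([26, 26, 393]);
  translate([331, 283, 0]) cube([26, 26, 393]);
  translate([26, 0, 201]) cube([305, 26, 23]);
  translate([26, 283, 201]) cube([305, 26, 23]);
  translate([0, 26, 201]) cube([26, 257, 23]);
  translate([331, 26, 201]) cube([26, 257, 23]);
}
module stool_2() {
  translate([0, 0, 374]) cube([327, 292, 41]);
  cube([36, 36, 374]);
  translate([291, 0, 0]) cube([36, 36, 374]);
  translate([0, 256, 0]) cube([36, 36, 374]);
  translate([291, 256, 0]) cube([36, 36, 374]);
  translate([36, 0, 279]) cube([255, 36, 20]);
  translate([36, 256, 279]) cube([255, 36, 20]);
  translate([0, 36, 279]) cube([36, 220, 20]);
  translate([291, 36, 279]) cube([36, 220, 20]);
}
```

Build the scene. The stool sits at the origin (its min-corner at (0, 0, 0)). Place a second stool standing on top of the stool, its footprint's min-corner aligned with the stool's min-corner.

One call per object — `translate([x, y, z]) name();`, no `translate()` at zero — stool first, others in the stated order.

stool();
translate([0, 0, 421]) stool_2();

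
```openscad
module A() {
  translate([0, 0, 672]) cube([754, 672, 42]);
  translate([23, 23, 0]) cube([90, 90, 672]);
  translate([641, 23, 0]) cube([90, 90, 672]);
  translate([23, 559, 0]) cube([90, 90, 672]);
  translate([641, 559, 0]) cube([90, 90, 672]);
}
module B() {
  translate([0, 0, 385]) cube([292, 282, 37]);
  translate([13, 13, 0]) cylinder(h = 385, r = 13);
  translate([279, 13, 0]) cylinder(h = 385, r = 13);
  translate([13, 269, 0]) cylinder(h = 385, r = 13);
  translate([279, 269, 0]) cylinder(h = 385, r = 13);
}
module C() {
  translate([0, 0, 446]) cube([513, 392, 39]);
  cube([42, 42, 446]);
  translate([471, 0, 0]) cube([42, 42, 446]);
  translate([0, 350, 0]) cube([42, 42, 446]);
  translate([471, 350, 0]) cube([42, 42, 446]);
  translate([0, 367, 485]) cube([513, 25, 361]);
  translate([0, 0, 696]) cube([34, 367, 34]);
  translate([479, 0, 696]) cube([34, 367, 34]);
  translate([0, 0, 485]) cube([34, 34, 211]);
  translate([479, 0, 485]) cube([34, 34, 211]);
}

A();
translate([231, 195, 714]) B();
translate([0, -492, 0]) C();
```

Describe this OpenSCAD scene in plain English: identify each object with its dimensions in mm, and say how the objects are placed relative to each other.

A is a rectangular dining table. The top is 754×672×42 mm with its upper surface at z = 714 mm. It stands on four 90×90 mm square legs, each inset 23 mm from the nearest pair of top edges, running from the floor to the underside of the top.

B is a four-legged stool. The seat is 292×282 mm, 37 mm thick, top at z = 422 mm. It stands on four round legs, each 26 mm in diameter, from z = 0 to the seat underside, each leg's axis is inset half a diameter from the nearest pair of seat edges (so the leg's bounding box is flush with the corner).

C is a chair: 513×392 mm seat, 39 mm thick, top at z = 485 mm, on four 42 mm square corner legs flush with the seat edges. A 25 mm thick backrest slab spans the full seat width, extending 361 mm above the seat top, its back face flush with the seat's +y edge. Two armrests of 34×34 mm section run along each side from the seat's front edge to the front of the backrest, top faces 245 mm above the seat top and outer faces flush with the seat's x-edges; a 34×34 mm post under the front of each armrest stands on the seat at the front corner.

The stool is on top of the table, centred. The chair is on the floor beside the table on its −y side.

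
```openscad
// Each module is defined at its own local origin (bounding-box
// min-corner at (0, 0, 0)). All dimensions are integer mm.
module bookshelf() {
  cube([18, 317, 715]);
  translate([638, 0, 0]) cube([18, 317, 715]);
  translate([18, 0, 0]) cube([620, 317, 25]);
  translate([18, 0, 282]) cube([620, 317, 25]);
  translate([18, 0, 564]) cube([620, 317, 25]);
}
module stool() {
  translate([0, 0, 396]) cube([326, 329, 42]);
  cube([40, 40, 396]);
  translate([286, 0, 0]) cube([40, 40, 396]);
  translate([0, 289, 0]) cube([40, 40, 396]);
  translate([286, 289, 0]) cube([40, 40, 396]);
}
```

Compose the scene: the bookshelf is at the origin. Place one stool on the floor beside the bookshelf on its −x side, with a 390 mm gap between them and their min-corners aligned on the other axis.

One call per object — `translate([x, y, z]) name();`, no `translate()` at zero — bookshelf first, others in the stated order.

bookshelf();
translate([-716, 0, 0]) stool();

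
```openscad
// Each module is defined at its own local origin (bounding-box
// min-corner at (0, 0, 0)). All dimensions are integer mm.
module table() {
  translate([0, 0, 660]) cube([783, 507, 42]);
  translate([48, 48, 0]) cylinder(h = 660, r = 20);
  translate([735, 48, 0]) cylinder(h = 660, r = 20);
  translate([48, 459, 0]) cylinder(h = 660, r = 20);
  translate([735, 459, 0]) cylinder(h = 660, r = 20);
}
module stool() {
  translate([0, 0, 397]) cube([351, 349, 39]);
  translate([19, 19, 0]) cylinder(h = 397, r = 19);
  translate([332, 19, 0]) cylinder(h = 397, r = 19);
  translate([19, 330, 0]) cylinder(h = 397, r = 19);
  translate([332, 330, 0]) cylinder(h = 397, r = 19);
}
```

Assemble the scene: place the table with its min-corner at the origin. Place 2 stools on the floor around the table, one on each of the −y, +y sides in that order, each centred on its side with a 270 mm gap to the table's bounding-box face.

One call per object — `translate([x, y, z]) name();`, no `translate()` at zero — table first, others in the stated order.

table();
translate([216, -619, 0]) stool();
translate([216, 777, 0]) stool();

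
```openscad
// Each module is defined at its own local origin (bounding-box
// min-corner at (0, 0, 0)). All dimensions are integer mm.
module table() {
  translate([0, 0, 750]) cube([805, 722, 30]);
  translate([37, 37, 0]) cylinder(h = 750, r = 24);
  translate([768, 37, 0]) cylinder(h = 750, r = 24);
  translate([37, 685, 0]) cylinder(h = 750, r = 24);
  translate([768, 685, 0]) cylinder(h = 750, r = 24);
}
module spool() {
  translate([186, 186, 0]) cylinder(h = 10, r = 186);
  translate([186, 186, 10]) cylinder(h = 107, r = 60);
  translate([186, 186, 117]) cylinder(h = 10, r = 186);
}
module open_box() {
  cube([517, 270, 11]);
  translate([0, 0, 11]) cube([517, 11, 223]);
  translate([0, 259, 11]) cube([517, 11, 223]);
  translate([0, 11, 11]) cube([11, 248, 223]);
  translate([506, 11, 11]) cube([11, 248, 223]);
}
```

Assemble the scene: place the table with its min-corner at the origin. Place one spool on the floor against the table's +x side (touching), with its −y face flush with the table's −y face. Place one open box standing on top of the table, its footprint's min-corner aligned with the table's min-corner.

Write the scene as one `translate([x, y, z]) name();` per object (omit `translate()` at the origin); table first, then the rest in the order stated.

table();
translate([805, 0, 0]) spool();
translate([0, 0, 780]) open_box();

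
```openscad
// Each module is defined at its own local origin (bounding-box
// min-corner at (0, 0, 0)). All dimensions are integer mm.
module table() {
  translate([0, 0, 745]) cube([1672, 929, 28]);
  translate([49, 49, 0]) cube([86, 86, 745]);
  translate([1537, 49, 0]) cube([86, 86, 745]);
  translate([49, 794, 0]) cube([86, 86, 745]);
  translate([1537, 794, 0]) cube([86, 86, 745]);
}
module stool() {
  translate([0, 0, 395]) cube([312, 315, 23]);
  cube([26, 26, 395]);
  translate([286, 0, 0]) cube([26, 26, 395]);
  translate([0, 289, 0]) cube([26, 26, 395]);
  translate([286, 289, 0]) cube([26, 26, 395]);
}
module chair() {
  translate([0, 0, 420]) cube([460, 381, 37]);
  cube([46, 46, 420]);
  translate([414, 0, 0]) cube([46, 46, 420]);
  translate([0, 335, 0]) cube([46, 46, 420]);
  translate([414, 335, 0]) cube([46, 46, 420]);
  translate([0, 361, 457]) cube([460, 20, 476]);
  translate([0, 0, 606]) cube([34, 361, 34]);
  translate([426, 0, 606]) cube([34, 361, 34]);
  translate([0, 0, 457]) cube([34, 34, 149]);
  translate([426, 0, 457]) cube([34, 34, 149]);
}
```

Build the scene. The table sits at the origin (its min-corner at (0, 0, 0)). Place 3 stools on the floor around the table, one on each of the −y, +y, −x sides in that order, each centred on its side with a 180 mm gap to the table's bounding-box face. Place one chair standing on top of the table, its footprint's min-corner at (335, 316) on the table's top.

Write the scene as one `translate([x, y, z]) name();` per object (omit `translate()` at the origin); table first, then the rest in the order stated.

table();
translate([680, -495, 0]) stool();
translate([680, 1109, 0]) stool();
translate([-492, 307, 0]) stool();
translate([335, 316, 773]) chair();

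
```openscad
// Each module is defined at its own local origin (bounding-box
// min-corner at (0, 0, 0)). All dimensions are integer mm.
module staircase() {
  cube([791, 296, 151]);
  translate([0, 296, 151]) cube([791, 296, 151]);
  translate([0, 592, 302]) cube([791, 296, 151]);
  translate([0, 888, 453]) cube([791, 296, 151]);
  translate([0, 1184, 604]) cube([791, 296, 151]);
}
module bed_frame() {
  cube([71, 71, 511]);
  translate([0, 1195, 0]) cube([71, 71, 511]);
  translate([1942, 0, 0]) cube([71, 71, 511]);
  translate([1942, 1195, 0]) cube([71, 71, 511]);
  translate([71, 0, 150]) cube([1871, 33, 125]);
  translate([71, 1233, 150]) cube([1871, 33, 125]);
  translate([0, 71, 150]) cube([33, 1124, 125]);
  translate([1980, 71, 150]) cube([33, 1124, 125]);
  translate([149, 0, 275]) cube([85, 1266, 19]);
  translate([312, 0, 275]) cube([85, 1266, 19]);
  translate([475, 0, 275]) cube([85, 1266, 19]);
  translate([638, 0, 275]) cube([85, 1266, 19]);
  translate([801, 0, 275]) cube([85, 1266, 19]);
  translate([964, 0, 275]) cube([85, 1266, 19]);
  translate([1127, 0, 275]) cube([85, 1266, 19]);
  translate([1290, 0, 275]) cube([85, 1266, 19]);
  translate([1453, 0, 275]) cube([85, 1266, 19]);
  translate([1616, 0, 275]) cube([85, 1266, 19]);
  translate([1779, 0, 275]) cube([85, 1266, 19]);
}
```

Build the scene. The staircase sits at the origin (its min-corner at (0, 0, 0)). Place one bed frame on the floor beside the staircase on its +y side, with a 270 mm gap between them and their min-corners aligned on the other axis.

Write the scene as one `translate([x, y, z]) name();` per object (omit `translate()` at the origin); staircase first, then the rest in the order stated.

staircase();
translate([0, 1750, 0]) bed_frame();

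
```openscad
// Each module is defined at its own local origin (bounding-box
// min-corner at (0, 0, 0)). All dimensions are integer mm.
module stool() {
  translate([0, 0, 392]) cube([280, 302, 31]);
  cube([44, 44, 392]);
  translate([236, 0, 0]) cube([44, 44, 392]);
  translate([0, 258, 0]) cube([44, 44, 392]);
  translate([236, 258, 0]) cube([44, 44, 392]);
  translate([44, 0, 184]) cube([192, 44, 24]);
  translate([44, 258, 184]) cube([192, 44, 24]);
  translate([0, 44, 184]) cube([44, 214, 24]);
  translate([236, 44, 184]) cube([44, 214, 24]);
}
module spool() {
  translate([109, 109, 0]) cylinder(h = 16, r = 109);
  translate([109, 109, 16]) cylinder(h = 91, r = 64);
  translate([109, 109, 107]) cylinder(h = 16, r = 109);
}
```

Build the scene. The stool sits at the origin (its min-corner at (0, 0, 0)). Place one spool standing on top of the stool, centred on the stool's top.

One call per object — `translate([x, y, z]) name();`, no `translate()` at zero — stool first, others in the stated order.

stool();
translate([31, 42, 423]) spool();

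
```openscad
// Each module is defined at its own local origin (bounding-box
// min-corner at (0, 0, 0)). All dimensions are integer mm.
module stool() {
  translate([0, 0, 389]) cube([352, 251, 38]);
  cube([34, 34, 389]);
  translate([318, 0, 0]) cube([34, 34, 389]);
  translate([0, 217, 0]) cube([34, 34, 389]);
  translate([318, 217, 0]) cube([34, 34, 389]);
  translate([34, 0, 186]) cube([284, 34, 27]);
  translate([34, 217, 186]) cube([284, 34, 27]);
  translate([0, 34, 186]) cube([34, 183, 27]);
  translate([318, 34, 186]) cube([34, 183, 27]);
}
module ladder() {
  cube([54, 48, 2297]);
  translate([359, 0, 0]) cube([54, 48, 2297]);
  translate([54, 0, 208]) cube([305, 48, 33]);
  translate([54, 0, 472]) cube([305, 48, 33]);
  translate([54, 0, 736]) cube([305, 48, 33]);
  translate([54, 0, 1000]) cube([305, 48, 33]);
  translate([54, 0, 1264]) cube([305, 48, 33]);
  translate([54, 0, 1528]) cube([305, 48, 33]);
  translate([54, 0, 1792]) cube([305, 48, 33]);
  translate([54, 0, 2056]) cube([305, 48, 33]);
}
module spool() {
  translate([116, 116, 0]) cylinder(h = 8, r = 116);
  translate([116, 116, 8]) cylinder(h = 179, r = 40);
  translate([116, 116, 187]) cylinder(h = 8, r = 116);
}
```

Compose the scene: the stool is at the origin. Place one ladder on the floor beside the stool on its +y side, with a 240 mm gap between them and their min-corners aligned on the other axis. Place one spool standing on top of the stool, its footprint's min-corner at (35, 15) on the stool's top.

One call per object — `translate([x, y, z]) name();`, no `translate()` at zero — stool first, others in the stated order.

stool();
translate([0, 491, 0]) ladder();
translate([35, 15, 427]) spool();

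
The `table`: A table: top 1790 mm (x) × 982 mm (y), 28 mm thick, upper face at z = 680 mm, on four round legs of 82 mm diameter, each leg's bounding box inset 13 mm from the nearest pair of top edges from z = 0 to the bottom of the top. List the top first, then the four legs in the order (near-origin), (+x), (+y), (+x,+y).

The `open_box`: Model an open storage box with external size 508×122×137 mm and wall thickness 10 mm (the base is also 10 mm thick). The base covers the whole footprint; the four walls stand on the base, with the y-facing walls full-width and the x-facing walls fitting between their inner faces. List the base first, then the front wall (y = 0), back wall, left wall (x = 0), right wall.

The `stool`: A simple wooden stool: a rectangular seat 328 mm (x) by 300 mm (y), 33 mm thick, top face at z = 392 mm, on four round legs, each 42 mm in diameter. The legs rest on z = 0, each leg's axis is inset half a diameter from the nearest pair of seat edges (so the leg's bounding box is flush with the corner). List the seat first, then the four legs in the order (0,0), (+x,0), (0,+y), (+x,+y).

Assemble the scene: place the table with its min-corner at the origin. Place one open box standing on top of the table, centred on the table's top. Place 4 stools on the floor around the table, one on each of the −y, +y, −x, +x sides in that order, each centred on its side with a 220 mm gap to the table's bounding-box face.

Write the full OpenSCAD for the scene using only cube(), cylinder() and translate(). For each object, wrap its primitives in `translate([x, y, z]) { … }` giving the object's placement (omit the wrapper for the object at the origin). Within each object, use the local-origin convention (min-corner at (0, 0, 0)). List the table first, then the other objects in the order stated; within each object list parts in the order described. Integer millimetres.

translate([0, 0, 652]) cube([1790, 982, 28]);
translate([54, 54, 0]) cylinder(h = 652, r = 41);
translate([1736, 54, 0]) cylinder(h = 652, r = 41);
translate([54, 928, 0]) cylinder(h = 652, r = 41);
translate([1736, 928, 0]) cylinder(h = 652, r = 41);
translate([641, 430, 680]) {
  cube([508, 122, 10]);
  translate([0, 0, 10]) cube([508, 10, 127]);
  translate([0, 112, 10]) cube([508, 10, 127]);
  translate([0, 10, 10]) cube([10, 102, 127]);
  translate([498, 10, 10]) cube([10, 102, 127]);
}
translate([731, -520, 0]) {
  translate([0, 0, 359]) cube([328, 300, 33]);
  translate([21, 21, 0]) cylinder(h = 359, r = 21);
  translate([307, 21, 0]) cylinder(h = 359, r = 21);
  translate([21, 279, 0]) cylinder(h = 359, r = 21);
  translate([307, 279, 0]) cylinder(h = 359, r = 21);
}
translate([731, 1202, 0]) {
  translate([0, 0, 359]) cube([328, 300, 33]);
  translate([21, 21, 0]) cylinder(h = 359, r = 21);
  translate([307, 21, 0]) cylinder(h = 359, r = 21);
  translate([21, 279, 0]) cylinder(h = 359, r = 21);
  translate([307, 279, 0]) cylinder(h = 359, r = 21);
}
translate([-548, 341, 0]) {
  translate([0, 0, 359]) cube([328, 300, 33]);
  translate([21, 21, 0]) cylinder(h = 359, r = 21);
  translate([307, 21, 0]) cylinder(h = 359, r = 21);
  translate([21, 279, 0]) cylinder(h = 359, r = 21);
  translate([307, 279, 0]) cylinder(h = 359, r = 21);
}
translate([2010, 341, 0]) {
  translate([0, 0, 359]) cube([328, 300, 33]);
  translate([21, 21, 0]) cylinder(h = 359, r = 21);
  translate([307, 21, 0]) cylinder(h = 359, r = 21);
  translate([21, 279, 0]) cylinder(h = 359, r = 21);
  translate([307, 279, 0]) cylinder(h = 359, r = 21);
}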